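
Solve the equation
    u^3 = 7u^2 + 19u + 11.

Rearrange: u^3 - 7u^2 - 19u - 11 = 0.
Possible rational roots are divisors of -11. Testing u = -1 gives 0, so (u + 1) is a factor.
Divide: u^3 - 7u^2 - 19u - 11 = (u + 1)(u^2 - 8u - 11).
Apply the quadratic formula to u^2 - 8u - 11 = 0: u = (8 +/- sqrt(108))/2, i.e. u ~= 9.1962 or u ~= -1.1962.

u = -1.1962 or u = -1 or u = 9.1962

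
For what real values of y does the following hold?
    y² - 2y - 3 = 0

Factor: (y + 1)(y - 3) = 0.
So y = -1 or y = 3.

y = -1 or y = 3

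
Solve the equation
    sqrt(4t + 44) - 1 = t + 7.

t = -2

Isolate the radical: sqrt(4t + 44) = t + 8.
Square both sides: 4t + 44 = (t + 8)^2.
Expand and rearrange: t^2 + 12t + 20 = 0.
Solving gives t = -2 or t = -10.
Check each candidate in the original equation:
  t = -2: sqrt(36) = 6, while t + 8 = 6 — valid.
  t = -10: sqrt(4) = 2, while t + 8 = -2 — extraneous.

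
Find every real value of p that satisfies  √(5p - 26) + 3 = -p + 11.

p = 6

Isolate the radical: √(5p - 26) = -p + 8.
Square both sides: 5p - 26 = (-p + 8)².
Expand and rearrange: p² - 21p + 90 = 0.
Solving gives p = 15 or p = 6.
Check each candidate in the original equation:
  p = 15: √(49) = 7, while -p + 8 = -7 — extraneous.
  p = 6: √(4) = 2, while -p + 8 = 2 — valid.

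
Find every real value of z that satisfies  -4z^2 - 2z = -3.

z = -1.1514 or z = 0.6514

Rearrange to standard form: -4z^2 - 2z + 3 = 0.
Discriminant: (-2)^2 - 4*(-4)*3 = 52.
Quadratic formula: z = (2 +/- sqrt(52)) / (-8).
So z = -sqrt(13)/4 - 1/4 ~= -1.1514 or z = -1/4 + sqrt(13)/4 ~= 0.6514.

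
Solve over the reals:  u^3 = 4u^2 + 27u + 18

u = -3 or u = -0.772 or u = 7.772

Rearrange: u^3 - 4u^2 - 27u - 18 = 0.
Possible rational roots are divisors of -18. Testing u = -3 gives 0, so (u + 3) is a factor.
Divide: u^3 - 4u^2 - 27u - 18 = (u + 3)(u^2 - 7u - 6).
Apply the quadratic formula to u^2 - 7u - 6 = 0: u = (7 +/- sqrt(73))/2, i.e. u ~= 7.772 or u ~= -0.772.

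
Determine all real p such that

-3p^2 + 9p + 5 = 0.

p = -0.4791 or p = 3.4791

Discriminant: (9)^2 - 4*(-3)*5 = 141.
Quadratic formula: p = (-9 +/- sqrt(141)) / (-6).
So p = 3/2 - sqrt(141)/6 ~= -0.4791 or p = 3/2 + sqrt(141)/6 ~= 3.4791.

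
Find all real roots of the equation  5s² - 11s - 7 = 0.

s = -0.5155 or s = 2.7155

Discriminant: (-11)² − 4·5·(-7) = 261.
Quadratic formula: s = (11 ± √261) / 10.
So s = 11/10 + 3·√(29)/10 ≈ 2.7155 or s = 11/10 - 3·√(29)/10 ≈ -0.5155.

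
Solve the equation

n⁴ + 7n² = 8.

Let u = n². The equation becomes u² + 7u - 8 = 0.
Factor: (u + 8)(u - 1) = 0, so u = -8 or u = 1.
n² = -8 < 0 has no real solution.
n² = 1 gives n = ±1.

n = -1 or n = 1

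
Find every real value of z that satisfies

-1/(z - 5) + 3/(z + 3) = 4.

Multiply both sides by (z - 5)(z + 3):
-(z + 3) + 3(z - 5) = 4(z - 5)(z + 3).
Expand and collect terms: 4z² - 10z - 42 = 0.
By the quadratic formula, z = (10 ± √772) / 8, so z ≈ 4.7231 or z ≈ -2.2231.
Neither value makes a denominator zero (z ≠ 5, z ≠ -3), so both are valid.

z = -2.2231 or z = 4.7231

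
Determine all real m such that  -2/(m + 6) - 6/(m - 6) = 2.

m = -7.2915 or m = 3.2915

Multiply both sides by (m + 6)(m - 6):
-2(m - 6) - 6(m + 6) = 2(m + 6)(m - 6).
Expand and collect terms: 2m² + 8m - 48 = 0.
By the quadratic formula, m = (-8 ± √448) / 4, so m ≈ 3.2915 or m ≈ -7.2915.
Neither value makes a denominator zero (m ≠ -6, m ≠ 6), so both are valid.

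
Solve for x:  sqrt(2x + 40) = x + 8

Square both sides: 2x + 40 = (x + 8)^2.
Expand and rearrange: x^2 + 14x + 24 = 0.
Solving gives x = -2 or x = -12.
Check each candidate in the original equation:
  x = -2: sqrt(36) = 6, while x + 8 = 6 — valid.
  x = -12: sqrt(16) = 4, while x + 8 = -4 — extraneous.

x = -2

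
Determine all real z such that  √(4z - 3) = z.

Square both sides: 4z - 3 = (z)².
Expand and rearrange: z² - 4z + 3 = 0.
Solving gives z = 3 or z = 1.
Check each candidate in the original equation:
  z = 3: √(9) = 3, while z = 3 — valid.
  z = 1: √(1) = 1, while z = 1 — valid.

z = 1 or z = 3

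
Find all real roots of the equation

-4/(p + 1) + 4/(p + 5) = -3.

Multiply both sides by (p + 1)(p + 5):
-4(p + 5) + 4(p + 1) = -3(p + 1)(p + 5).
Expand and collect terms: -3p² - 18p + 1 = 0.
By the quadratic formula, p = (18 ± √336) / -6, so p ≈ -6.0551 or p ≈ 0.0551.
Neither value makes a denominator zero (p ≠ -1, p ≠ -5), so both are valid.

p = -6.0551 or p = 0.0551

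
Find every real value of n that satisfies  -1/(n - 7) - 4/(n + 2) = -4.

n = -1.0302 or n = 7.2802

Multiply both sides by (n - 7)(n + 2):
-(n + 2) - 4(n - 7) = -4(n - 7)(n + 2).
Expand and collect terms: -4n² + 25n + 30 = 0.
By the quadratic formula, n = (-25 ± √1105) / -8, so n ≈ -1.0302 or n ≈ 7.2802.
Neither value makes a denominator zero (n ≠ 7, n ≠ -2), so both are valid.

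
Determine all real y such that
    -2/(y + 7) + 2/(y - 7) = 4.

y = -7.4833 or y = 7.4833

Multiply both sides by (y + 7)(y - 7):
-2(y - 7) + 2(y + 7) = 4(y + 7)(y - 7).
Expand and collect terms: 4y² - 224 = 0.
By the quadratic formula, y = (0 ± √3584) / 8, so y ≈ 7.4833 or y ≈ -7.4833.
Neither value makes a denominator zero (y ≠ -7, y ≠ 7), so both are valid.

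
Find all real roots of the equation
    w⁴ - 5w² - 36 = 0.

Let u = w². The equation becomes u² - 5u - 36 = 0.
Factor: (u + 4)(u - 9) = 0, so u = -4 or u = 9.
w² = -4 < 0 has no real solution.
w² = 9 gives w = ±3.

w = -3 or w = 3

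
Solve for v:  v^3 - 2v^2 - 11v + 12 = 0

v = -3 or v = 1 or v = 4

Possible rational roots are divisors of 12. Testing v = -3 gives 0, so (v + 3) is a factor.
Divide: v^3 - 2v^2 - 11v + 12 = (v + 3)(v^2 - 5v + 4).
Factor the quadratic: v = 4 or v = 1.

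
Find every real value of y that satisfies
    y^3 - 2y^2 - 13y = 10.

Rearrange: y^3 - 2y^2 - 13y - 10 = 0.
Possible rational roots are divisors of -10. Testing y = -2 gives 0, so (y + 2) is a factor.
Divide: y^3 - 2y^2 - 13y - 10 = (y + 2)(y^2 - 4y - 5).
Factor the quadratic: y = 5 or y = -1.

y = -2 or y = -1 or y = 5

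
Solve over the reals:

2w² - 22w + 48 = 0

Factor: 2(w - 8)(w - 3) = 0.
So w = 8 or w = 3.

w = 3 or w = 8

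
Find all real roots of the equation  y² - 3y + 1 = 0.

Discriminant: (-3)² − 4·1·1 = 5.
Quadratic formula: y = (3 ± √5) / 2.
So y = √(5)/2 + 3/2 ≈ 2.618 or y = 3/2 - √(5)/2 ≈ 0.382.

y = 0.382 or y = 2.618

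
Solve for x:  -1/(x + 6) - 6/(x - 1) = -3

Multiply both sides by (x + 6)(x - 1):
-(x - 1) - 6(x + 6) = -3(x + 6)(x - 1).
Expand and collect terms: -3x² - 8x + 53 = 0.
By the quadratic formula, x = (8 ± √700) / -6, so x ≈ -5.7429 or x ≈ 3.0763.
Neither value makes a denominator zero (x ≠ -6, x ≠ 1), so both are valid.

x = -5.7429 or x = 3.0763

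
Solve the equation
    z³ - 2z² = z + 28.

z = 4

Rearrange: z³ - 2z² - z - 28 = 0.
Possible rational roots are divisors of -28. Testing z = 4 gives 0, so (z - 4) is a factor.
Divide: z³ - 2z² - z - 28 = (z - 4)(z² + 2z + 7).
The quadratic z² + 2z + 7 has discriminant -24 < 0, so no further real roots.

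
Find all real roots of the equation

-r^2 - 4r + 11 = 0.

r = -5.873 or r = 1.873

Discriminant: (-4)^2 - 4*(-1)*11 = 60.
Quadratic formula: r = (4 +/- sqrt(60)) / (-2).
So r = -sqrt(15) - 2 ~= -5.873 or r = -2 + sqrt(15) ~= 1.873.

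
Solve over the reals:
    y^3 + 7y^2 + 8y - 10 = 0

y = -5 or y = -2.7321 or y = 0.7321

Possible rational roots are divisors of -10. Testing y = -5 gives 0, so (y + 5) is a factor.
Divide: y^3 + 7y^2 + 8y - 10 = (y + 5)(y^2 + 2y - 2).
Apply the quadratic formula to y^2 + 2y - 2 = 0: y = (-2 +/- sqrt(12))/2, i.e. y ~= 0.7321 or y ~= -2.7321.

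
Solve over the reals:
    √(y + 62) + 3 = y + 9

y = 2

Isolate the radical: √(y + 62) = y + 6.
Square both sides: y + 62 = (y + 6)².
Expand and rearrange: y² + 11y - 26 = 0.
Solving gives y = 2 or y = -13.
Check each candidate in the original equation:
  y = 2: √(64) = 8, while y + 6 = 8 — valid.
  y = -13: √(49) = 7, while y + 6 = -7 — extraneous.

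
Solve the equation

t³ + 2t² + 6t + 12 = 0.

t = -2

Possible rational roots are divisors of 12. Testing t = -2 gives 0, so (t + 2) is a factor.
Divide: t³ + 2t² + 6t + 12 = (t + 2)(t² + 6).
The quadratic t² + 6 has discriminant -24 < 0, so no further real roots.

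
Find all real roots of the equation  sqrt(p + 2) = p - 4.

Square both sides: p + 2 = (p - 4)^2.
Expand and rearrange: p^2 - 9p + 14 = 0.
Solving gives p = 7 or p = 2.
Check each candidate in the original equation:
  p = 7: sqrt(9) = 3, while p - 4 = 3 — valid.
  p = 2: sqrt(4) = 2, while p - 4 = -2 — extraneous.

p = 7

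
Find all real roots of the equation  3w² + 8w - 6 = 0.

Discriminant: (8)² − 4·3·(-6) = 136.
Quadratic formula: w = (-8 ± √136) / 6.
So w = -4/3 + √(34)/3 ≈ 0.6103 or w = -√(34)/3 - 4/3 ≈ -3.277.

w = -3.277 or w = 0.6103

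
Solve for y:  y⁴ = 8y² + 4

y = -2.9107 or y = 2.9107

Let u = y². The equation becomes u² - 8u - 4 = 0.
By the quadratic formula, u = 4 + 2·√(5) or u = 4 - 2·√(5).
y² = 4 + 2·√(5) gives y = ±√(4 + 2·√(5)) ≈ ±2.9107.
y² = 4 - 2·√(5) < 0 has no real solution.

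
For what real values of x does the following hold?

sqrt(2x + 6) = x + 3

Square both sides: 2x + 6 = (x + 3)^2.
Expand and rearrange: x^2 + 4x + 3 = 0.
Solving gives x = -1 or x = -3.
Check each candidate in the original equation:
  x = -1: sqrt(4) = 2, while x + 3 = 2 — valid.
  x = -3: sqrt(0) = 0, while x + 3 = 0 — valid.

x = -3 or x = -1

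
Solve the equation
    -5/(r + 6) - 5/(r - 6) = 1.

r = -12.8102 or r = 2.8102

Multiply both sides by (r + 6)(r - 6):
-5(r - 6) - 5(r + 6) = (r + 6)(r - 6).
Expand and collect terms: r^2 + 10r - 36 = 0.
By the quadratic formula, r = (-10 +/- sqrt(244)) / 2, so r ~= 2.8102 or r ~= -12.8102.
Neither value makes a denominator zero (r != -6, r != 6), so both are valid.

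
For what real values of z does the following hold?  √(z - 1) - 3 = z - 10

z = 10

Isolate the radical: √(z - 1) = z - 7.
Square both sides: z - 1 = (z - 7)².
Expand and rearrange: z² - 15z + 50 = 0.
Solving gives z = 10 or z = 5.
Check each candidate in the original equation:
  z = 10: √(9) = 3, while z - 7 = 3 — valid.
  z = 5: √(4) = 2, while z - 7 = -2 — extraneous.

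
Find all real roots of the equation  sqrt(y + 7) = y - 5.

Square both sides: y + 7 = (y - 5)^2.
Expand and rearrange: y^2 - 11y + 18 = 0.
Solving gives y = 9 or y = 2.
Check each candidate in the original equation:
  y = 9: sqrt(16) = 4, while y - 5 = 4 — valid.
  y = 2: sqrt(9) = 3, while y - 5 = -3 — extraneous.

y = 9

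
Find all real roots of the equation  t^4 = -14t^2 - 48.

Let u = t^2. The equation becomes u^2 + 14u + 48 = 0.
Factor: (u + 6)(u + 8) = 0, so u = -6 or u = -8.
t^2 = -6 < 0 has no real solution.
t^2 = -8 < 0 has no real solution.

No real solutions.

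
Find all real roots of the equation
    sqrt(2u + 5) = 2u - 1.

Square both sides: 2u + 5 = (2u - 1)^2.
Expand and rearrange: 4u^2 - 6u - 4 = 0.
Solving gives u = 2 or u = -0.5.
Check each candidate in the original equation:
  u = 2: sqrt(9) = 3, while 2u - 1 = 3 — valid.
  u = -0.5: sqrt(4) = 2, while 2u - 1 = -2 — extraneous.

u = 2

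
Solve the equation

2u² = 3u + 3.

u = -0.6861 or u = 2.1861

Rearrange to standard form: 2u² - 3u - 3 = 0.
Discriminant: (-3)² − 4·2·(-3) = 33.
Quadratic formula: u = (3 ± √33) / 4.
So u = 3/4 + √(33)/4 ≈ 2.1861 or u = 3/4 - √(33)/4 ≈ -0.6861.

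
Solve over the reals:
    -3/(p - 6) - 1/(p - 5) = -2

Multiply both sides by (p - 6)(p - 5):
-3(p - 5) - (p - 6) = -2(p - 6)(p - 5).
Expand and collect terms: -2p² + 26p - 81 = 0.
By the quadratic formula, p = (-26 ± √28) / -4, so p ≈ 5.1771 or p ≈ 7.8229.
Neither value makes a denominator zero (p ≠ 6, p ≠ 5), so both are valid.

p = 5.1771 or p = 7.8229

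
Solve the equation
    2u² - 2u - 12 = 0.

u = -2 or u = 3

Factor: 2(u + 2)(u - 3) = 0.
So u = -2 or u = 3.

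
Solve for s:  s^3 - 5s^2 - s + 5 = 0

Possible rational roots are divisors of 5. Testing s = 1 gives 0, so (s - 1) is a factor.
Divide: s^3 - 5s^2 - s + 5 = (s - 1)(s^2 - 4s - 5).
Factor the quadratic: s = 5 or s = -1.

s = -1 or s = 1 or s = 5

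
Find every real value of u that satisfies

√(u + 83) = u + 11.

u = -2

Square both sides: u + 83 = (u + 11)².
Expand and rearrange: u² + 21u + 38 = 0.
Solving gives u = -2 or u = -19.
Check each candidate in the original equation:
  u = -2: √(81) = 9, while u + 11 = 9 — valid.
  u = -19: √(64) = 8, while u + 11 = -8 — extraneous.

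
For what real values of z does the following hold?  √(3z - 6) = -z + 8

z = 5

Square both sides: 3z - 6 = (-z + 8)².
Expand and rearrange: z² - 19z + 70 = 0.
Solving gives z = 14 or z = 5.
Check each candidate in the original equation:
  z = 14: √(36) = 6, while -z + 8 = -6 — extraneous.
  z = 5: √(9) = 3, while -z + 8 = 3 — valid.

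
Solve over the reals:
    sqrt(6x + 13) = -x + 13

Square both sides: 6x + 13 = (-x + 13)^2.
Expand and rearrange: x^2 - 32x + 156 = 0.
Solving gives x = 26 or x = 6.
Check each candidate in the original equation:
  x = 26: sqrt(169) = 13, while -x + 13 = -13 — extraneous.
  x = 6: sqrt(49) = 7, while -x + 13 = 7 — valid.

x = 6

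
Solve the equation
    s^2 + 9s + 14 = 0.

Factor: (s + 7)(s + 2) = 0.
So s = -7 or s = -2.

s = -7 or s = -2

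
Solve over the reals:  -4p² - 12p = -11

Rearrange to standard form: -4p² - 12p + 11 = 0.
Discriminant: (-12)² − 4·(-4)·11 = 320.
Quadratic formula: p = (12 ± √320) / (-8).
So p = -√(5) - 3/2 ≈ -3.7361 or p = -3/2 + √(5) ≈ 0.7361.

p = -3.7361 or p = 0.7361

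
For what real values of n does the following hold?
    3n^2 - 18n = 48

n = -2 or n = 8

Bring every term to one side: 3n^2 - 18n - 48 = 0.
Factor: 3(n + 2)(n - 8) = 0.
So n = -2 or n = 8.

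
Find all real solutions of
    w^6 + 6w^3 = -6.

Let u = w^3. The equation becomes u^2 + 6u + 6 = 0.
By the quadratic formula, u = -3 + sqrt(3) or u = -3 - sqrt(3).
w^3 = -3 + sqrt(3) gives w = -(3 - sqrt(3))^(1/3) ~= -1.0823.
w^3 = -3 - sqrt(3) gives w = -(sqrt(3) + 3)^(1/3) ~= -1.6789.

w = -1.6789 or w = -1.0823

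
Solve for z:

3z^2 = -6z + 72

Bring every term to one side: 3z^2 + 6z - 72 = 0.
Factor: 3(z + 6)(z - 4) = 0.
So z = -6 or z = 4.

z = -6 or z = 4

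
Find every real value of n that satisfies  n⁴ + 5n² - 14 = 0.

n = -1.4142 or n = 1.4142

Let u = n². The equation becomes u² + 5u - 14 = 0.
Factor: (u + 7)(u - 2) = 0, so u = -7 or u = 2.
n² = -7 < 0 has no real solution.
n² = 2 gives n = ±√(2) ≈ ±1.4142.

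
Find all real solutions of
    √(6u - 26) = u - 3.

u = 5 or u = 7

Square both sides: 6u - 26 = (u - 3)².
Expand and rearrange: u² - 12u + 35 = 0.
Solving gives u = 7 or u = 5.
Check each candidate in the original equation:
  u = 7: √(16) = 4, while u - 3 = 4 — valid.
  u = 5: √(4) = 2, while u - 3 = 2 — valid.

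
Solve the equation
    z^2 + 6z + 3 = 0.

z = -5.4495 or z = -0.5505

Discriminant: (6)^2 - 4*1*3 = 24.
Quadratic formula: z = (-6 +/- sqrt(24)) / 2.
So z = -3 + sqrt(6) ~= -0.5505 or z = -3 - sqrt(6) ~= -5.4495.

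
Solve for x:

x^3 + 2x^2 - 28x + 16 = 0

Possible rational roots are divisors of 16. Testing x = 4 gives 0, so (x - 4) is a factor.
Divide: x^3 + 2x^2 - 28x + 16 = (x - 4)(x^2 + 6x - 4).
Apply the quadratic formula to x^2 + 6x - 4 = 0: x = (-6 +/- sqrt(52))/2, i.e. x ~= 0.6056 or x ~= -6.6056.

x = -6.6056 or x = 0.6056 or x = 4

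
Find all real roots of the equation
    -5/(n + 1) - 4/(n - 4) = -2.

Multiply both sides by (n + 1)(n - 4):
-5(n - 4) - 4(n + 1) = -2(n + 1)(n - 4).
Expand and collect terms: -2n² + 15n - 8 = 0.
By the quadratic formula, n = (-15 ± √161) / -4, so n ≈ 0.5779 or n ≈ 6.9221.
Neither value makes a denominator zero (n ≠ -1, n ≠ 4), so both are valid.

n = 0.5779 or n = 6.9221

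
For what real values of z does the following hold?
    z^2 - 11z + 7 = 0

z = 0.6782 or z = 10.3218

Discriminant: (-11)^2 - 4*1*7 = 93.
Quadratic formula: z = (11 +/- sqrt(93)) / 2.
So z = sqrt(93)/2 + 11/2 ~= 10.3218 or z = 11/2 - sqrt(93)/2 ~= 0.6782.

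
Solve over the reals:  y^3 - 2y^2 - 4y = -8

Rearrange: y^3 - 2y^2 - 4y + 8 = 0.
Possible rational roots are divisors of 8. Testing y = -2 gives 0, so (y + 2) is a factor.
Divide: y^3 - 2y^2 - 4y + 8 = (y + 2)(y^2 - 4y + 4).
The quadratic has the repeated root y = 2.

y = -2 or y = 2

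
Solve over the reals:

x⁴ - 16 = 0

x = -2 or x = 2

Let u = x². The equation becomes u² - 16 = 0.
Factor: (u + 4)(u - 4) = 0, so u = -4 or u = 4.
x² = -4 < 0 has no real solution.
x² = 4 gives x = ±2.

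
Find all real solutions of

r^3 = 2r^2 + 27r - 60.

r = -5.2749 or r = 2.2749 or r = 5

Rearrange: r^3 - 2r^2 - 27r + 60 = 0.
Possible rational roots are divisors of 60. Testing r = 5 gives 0, so (r - 5) is a factor.
Divide: r^3 - 2r^2 - 27r + 60 = (r - 5)(r^2 + 3r - 12).
Apply the quadratic formula to r^2 + 3r - 12 = 0: r = (-3 +/- sqrt(57))/2, i.e. r ~= 2.2749 or r ~= -5.2749.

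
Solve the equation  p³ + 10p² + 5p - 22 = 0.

p = -9.1962 or p = -2 or p = 1.1962

Possible rational roots are divisors of -22. Testing p = -2 gives 0, so (p + 2) is a factor.
Divide: p³ + 10p² + 5p - 22 = (p + 2)(p² + 8p - 11).
Apply the quadratic formula to p² + 8p - 11 = 0: p = (-8 ± √108)/2, i.e. p ≈ 1.1962 or p ≈ -9.1962.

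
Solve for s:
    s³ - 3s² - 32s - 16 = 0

s = -4 or s = -0.5311 or s = 7.5311

Possible rational roots are divisors of -16. Testing s = -4 gives 0, so (s + 4) is a factor.
Divide: s³ - 3s² - 32s - 16 = (s + 4)(s² - 7s - 4).
Apply the quadratic formula to s² - 7s - 4 = 0: s = (7 ± √65)/2, i.e. s ≈ 7.5311 or s ≈ -0.5311.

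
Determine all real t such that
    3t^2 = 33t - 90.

Bring every term to one side: 3t^2 - 33t + 90 = 0.
Factor: 3(t - 6)(t - 5) = 0.
So t = 6 or t = 5.

t = 5 or t = 6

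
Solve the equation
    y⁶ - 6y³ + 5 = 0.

Let u = y³. The equation becomes u² - 6u + 5 = 0.
Factor: (u - 5)(u - 1) = 0, so u = 5 or u = 1.
y³ = 5 gives y = ∛(5) ≈ 1.71.
y³ = 1 gives y = 1.

y = 1 or y = 1.71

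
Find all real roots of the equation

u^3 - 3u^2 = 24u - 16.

u = -4 or u = 0.6277 or u = 6.3723

Rearrange: u^3 - 3u^2 - 24u + 16 = 0.
Possible rational roots are divisors of 16. Testing u = -4 gives 0, so (u + 4) is a factor.
Divide: u^3 - 3u^2 - 24u + 16 = (u + 4)(u^2 - 7u + 4).
Apply the quadratic formula to u^2 - 7u + 4 = 0: u = (7 +/- sqrt(33))/2, i.e. u ~= 6.3723 or u ~= 0.6277.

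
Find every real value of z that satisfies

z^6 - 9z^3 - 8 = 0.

Let u = z^3. The equation becomes u^2 - 9u - 8 = 0.
By the quadratic formula, u = 9/2 + sqrt(113)/2 or u = 9/2 - sqrt(113)/2.
z^3 = 9/2 + sqrt(113)/2 gives z = (9/2 + sqrt(113)/2)^(1/3) ~= 2.1411.
z^3 = 9/2 - sqrt(113)/2 gives z = -(-9/2 + sqrt(113)/2)^(1/3) ~= -0.9341.

z = -0.9341 or z = 2.1411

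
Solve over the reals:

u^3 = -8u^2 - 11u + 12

u = -5.7016 or u = -3 or u = 0.7016

Rearrange: u^3 + 8u^2 + 11u - 12 = 0.
Possible rational roots are divisors of -12. Testing u = -3 gives 0, so (u + 3) is a factor.
Divide: u^3 + 8u^2 + 11u - 12 = (u + 3)(u^2 + 5u - 4).
Apply the quadratic formula to u^2 + 5u - 4 = 0: u = (-5 +/- sqrt(41))/2, i.e. u ~= 0.7016 or u ~= -5.7016.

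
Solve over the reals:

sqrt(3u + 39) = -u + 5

u = -1

Square both sides: 3u + 39 = (-u + 5)^2.
Expand and rearrange: u^2 - 13u - 14 = 0.
Solving gives u = 14 or u = -1.
Check each candidate in the original equation:
  u = 14: sqrt(81) = 9, while -u + 5 = -9 — extraneous.
  u = -1: sqrt(36) = 6, while -u + 5 = 6 — valid.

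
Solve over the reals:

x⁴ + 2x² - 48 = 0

x = -2.4495 or x = 2.4495

Let u = x². The equation becomes u² + 2u - 48 = 0.
Factor: (u + 8)(u - 6) = 0, so u = -8 or u = 6.
x² = -8 < 0 has no real solution.
x² = 6 gives x = ±√(6) ≈ ±2.4495.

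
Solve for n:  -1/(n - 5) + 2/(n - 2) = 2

Multiply both sides by (n - 5)(n - 2):
-(n - 2) + 2(n - 5) = 2(n - 5)(n - 2).
Expand and collect terms: 2n^2 - 15n + 28 = 0.
Factor or apply the quadratic formula: n = 4 or n = 3.5.
Neither value makes a denominator zero (n != 5, n != 2), so both are valid.

n = 3.5 or n = 4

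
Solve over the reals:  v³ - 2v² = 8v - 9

Rearrange: v³ - 2v² - 8v + 9 = 0.
Possible rational roots are divisors of 9. Testing v = 1 gives 0, so (v - 1) is a factor.
Divide: v³ - 2v² - 8v + 9 = (v - 1)(v² - v - 9).
Apply the quadratic formula to v² - v - 9 = 0: v = (1 ± √37)/2, i.e. v ≈ 3.5414 or v ≈ -2.5414.

v = -2.5414 or v = 1 or v = 3.5414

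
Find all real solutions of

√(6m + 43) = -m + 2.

m = -3

Square both sides: 6m + 43 = (-m + 2)².
Expand and rearrange: m² - 10m - 39 = 0.
Solving gives m = 13 or m = -3.
Check each candidate in the original equation:
  m = 13: √(121) = 11, while -m + 2 = -11 — extraneous.
  m = -3: √(25) = 5, while -m + 2 = 5 — valid.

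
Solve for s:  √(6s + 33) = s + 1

s = 8

Square both sides: 6s + 33 = (s + 1)².
Expand and rearrange: s² - 4s - 32 = 0.
Solving gives s = 8 or s = -4.
Check each candidate in the original equation:
  s = 8: √(81) = 9, while s + 1 = 9 — valid.
  s = -4: √(9) = 3, while s + 1 = -3 — extraneous.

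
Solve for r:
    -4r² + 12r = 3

Rearrange to standard form: -4r² + 12r - 3 = 0.
Discriminant: (12)² − 4·(-4)·(-3) = 96.
Quadratic formula: r = (-12 ± √96) / (-8).
So r = 3/2 - √(6)/2 ≈ 0.2753 or r = √(6)/2 + 3/2 ≈ 2.7247.

r = 0.2753 or r = 2.7247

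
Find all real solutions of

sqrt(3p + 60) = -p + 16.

p = 7

Square both sides: 3p + 60 = (-p + 16)^2.
Expand and rearrange: p^2 - 35p + 196 = 0.
Solving gives p = 28 or p = 7.
Check each candidate in the original equation:
  p = 28: sqrt(144) = 12, while -p + 16 = -12 — extraneous.
  p = 7: sqrt(81) = 9, while -p + 16 = 9 — valid.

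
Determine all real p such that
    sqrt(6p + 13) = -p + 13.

p = 6

Square both sides: 6p + 13 = (-p + 13)^2.
Expand and rearrange: p^2 - 32p + 156 = 0.
Solving gives p = 26 or p = 6.
Check each candidate in the original equation:
  p = 26: sqrt(169) = 13, while -p + 13 = -13 — extraneous.
  p = 6: sqrt(49) = 7, while -p + 13 = 7 — valid.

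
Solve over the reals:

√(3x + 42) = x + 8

x = -2

Square both sides: 3x + 42 = (x + 8)².
Expand and rearrange: x² + 13x + 22 = 0.
Solving gives x = -2 or x = -11.
Check each candidate in the original equation:
  x = -2: √(36) = 6, while x + 8 = 6 — valid.
  x = -11: √(9) = 3, while x + 8 = -3 — extraneous.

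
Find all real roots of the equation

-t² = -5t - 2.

t = -0.3723 or t = 5.3723

Rearrange to standard form: -t² + 5t + 2 = 0.
Discriminant: (5)² − 4·(-1)·2 = 33.
Quadratic formula: t = (-5 ± √33) / (-2).
So t = 5/2 - √(33)/2 ≈ -0.3723 or t = 5/2 + √(33)/2 ≈ 5.3723.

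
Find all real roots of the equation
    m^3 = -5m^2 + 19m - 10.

m = -7.6533 or m = 0.6533 or m = 2

Rearrange: m^3 + 5m^2 - 19m + 10 = 0.
Possible rational roots are divisors of 10. Testing m = 2 gives 0, so (m - 2) is a factor.
Divide: m^3 + 5m^2 - 19m + 10 = (m - 2)(m^2 + 7m - 5).
Apply the quadratic formula to m^2 + 7m - 5 = 0: m = (-7 +/- sqrt(69))/2, i.e. m ~= 0.6533 or m ~= -7.6533.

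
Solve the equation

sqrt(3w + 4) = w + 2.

Square both sides: 3w + 4 = (w + 2)^2.
Expand and rearrange: w^2 + w = 0.
Solving gives w = 0 or w = -1.
Check each candidate in the original equation:
  w = 0: sqrt(4) = 2, while w + 2 = 2 — valid.
  w = -1: sqrt(1) = 1, while w + 2 = 1 — valid.

w = -1 or w = 0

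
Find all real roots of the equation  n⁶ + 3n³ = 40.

Let u = n³. The equation becomes u² + 3u - 40 = 0.
Factor: (u + 8)(u - 5) = 0, so u = -8 or u = 5.
n³ = -8 gives n = -2.
n³ = 5 gives n = ∛(5) ≈ 1.71.

n = -2 or n = 1.71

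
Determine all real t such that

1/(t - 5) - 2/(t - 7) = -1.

t = 4.4384 or t = 8.5616

Multiply both sides by (t - 5)(t - 7):
(t - 7) - 2(t - 5) = -(t - 5)(t - 7).
Expand and collect terms: -t^2 + 13t - 38 = 0.
By the quadratic formula, t = (-13 +/- sqrt(17)) / -2, so t ~= 4.4384 or t ~= 8.5616.
Neither value makes a denominator zero (t != 5, t != 7), so both are valid.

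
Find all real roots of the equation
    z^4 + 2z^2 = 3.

z = -1 or z = 1

Let u = z^2. The equation becomes u^2 + 2u - 3 = 0.
Factor: (u - 1)(u + 3) = 0, so u = 1 or u = -3.
z^2 = 1 gives z = +/-1.
z^2 = -3 < 0 has no real solution.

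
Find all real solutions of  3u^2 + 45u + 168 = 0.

Factor: 3(u + 7)(u + 8) = 0.
So u = -7 or u = -8.

u = -8 or u = -7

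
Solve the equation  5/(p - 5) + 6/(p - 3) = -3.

p = 0 or p = 4.3333

Multiply both sides by (p - 5)(p - 3):
5(p - 3) + 6(p - 5) = -3(p - 5)(p - 3).
Expand and collect terms: -3p² + 13p = 0.
Factor or apply the quadratic formula: p = 0 or p = 4.3333.
Neither value makes a denominator zero (p ≠ 5, p ≠ 3), so both are valid.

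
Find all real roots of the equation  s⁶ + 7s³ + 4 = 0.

s = -1.854 or s = -0.8562

Let u = s³. The equation becomes u² + 7u + 4 = 0.
By the quadratic formula, u = -7/2 + √(33)/2 or u = -7/2 - √(33)/2.
s³ = -7/2 + √(33)/2 gives s = -∛(7/2 - √(33)/2) ≈ -0.8562.
s³ = -7/2 - √(33)/2 gives s = -∛(√(33)/2 + 7/2) ≈ -1.854.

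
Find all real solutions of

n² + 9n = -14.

Bring every term to one side: n² + 9n + 14 = 0.
Factor: (n + 7)(n + 2) = 0.
So n = -7 or n = -2.

n = -7 or n = -2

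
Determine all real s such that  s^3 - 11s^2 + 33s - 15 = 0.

s = 0.5505 or s = 5 or s = 5.4495

Possible rational roots are divisors of -15. Testing s = 5 gives 0, so (s - 5) is a factor.
Divide: s^3 - 11s^2 + 33s - 15 = (s - 5)(s^2 - 6s + 3).
Apply the quadratic formula to s^2 - 6s + 3 = 0: s = (6 +/- sqrt(24))/2, i.e. s ~= 5.4495 or s ~= 0.5505.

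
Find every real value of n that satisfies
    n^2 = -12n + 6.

n = -12.4807 or n = 0.4807

Rearrange to standard form: n^2 + 12n - 6 = 0.
Discriminant: (12)^2 - 4*1*(-6) = 168.
Quadratic formula: n = (-12 +/- sqrt(168)) / 2.
So n = -6 + sqrt(42) ~= 0.4807 or n = -sqrt(42) - 6 ~= -12.4807.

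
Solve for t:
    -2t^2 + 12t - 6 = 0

Discriminant: (12)^2 - 4*(-2)*(-6) = 96.
Quadratic formula: t = (-12 +/- sqrt(96)) / (-4).
So t = 3 - sqrt(6) ~= 0.5505 or t = sqrt(6) + 3 ~= 5.4495.

t = 0.5505 or t = 5.4495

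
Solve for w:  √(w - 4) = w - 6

w = 8

Square both sides: w - 4 = (w - 6)².
Expand and rearrange: w² - 13w + 40 = 0.
Solving gives w = 8 or w = 5.
Check each candidate in the original equation:
  w = 8: √(4) = 2, while w - 6 = 2 — valid.
  w = 5: √(1) = 1, while w - 6 = -1 — extraneous.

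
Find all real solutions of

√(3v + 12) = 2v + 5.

Square both sides: 3v + 12 = (2v + 5)².
Expand and rearrange: 4v² + 17v + 13 = 0.
Solving gives v = -1 or v = -3.25.
Check each candidate in the original equation:
  v = -1: √(9) = 3, while 2v + 5 = 3 — valid.
  v = -3.25: √(2.25) = 1.5, while 2v + 5 = -1.5 — extraneous.

v = -1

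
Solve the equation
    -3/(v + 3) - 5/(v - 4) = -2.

v = -1.9441 or v = 6.9441

Multiply both sides by (v + 3)(v - 4):
-3(v - 4) - 5(v + 3) = -2(v + 3)(v - 4).
Expand and collect terms: -2v^2 + 10v + 27 = 0.
By the quadratic formula, v = (-10 +/- sqrt(316)) / -4, so v ~= -1.9441 or v ~= 6.9441.
Neither value makes a denominator zero (v != -3, v != 4), so both are valid.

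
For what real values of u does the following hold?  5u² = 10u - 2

u = 0.2254 or u = 1.7746

Rearrange to standard form: 5u² - 10u + 2 = 0.
Discriminant: (-10)² − 4·5·2 = 60.
Quadratic formula: u = (10 ± √60) / 10.
So u = √(15)/5 + 1 ≈ 1.7746 or u = 1 - √(15)/5 ≈ 0.2254.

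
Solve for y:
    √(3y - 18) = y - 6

y = 6 or y = 9

Square both sides: 3y - 18 = (y - 6)².
Expand and rearrange: y² - 15y + 54 = 0.
Solving gives y = 9 or y = 6.
Check each candidate in the original equation:
  y = 9: √(9) = 3, while y - 6 = 3 — valid.
  y = 6: √(0) = 0, while y - 6 = 0 — valid.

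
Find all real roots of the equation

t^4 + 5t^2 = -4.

Let u = t^2. The equation becomes u^2 + 5u + 4 = 0.
Factor: (u + 4)(u + 1) = 0, so u = -4 or u = -1.
t^2 = -4 < 0 has no real solution.
t^2 = -1 < 0 has no real solution.

No real solutions.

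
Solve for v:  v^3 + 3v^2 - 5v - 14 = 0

v = -3.1926 or v = -2 or v = 2.1926

Possible rational roots are divisors of -14. Testing v = -2 gives 0, so (v + 2) is a factor.
Divide: v^3 + 3v^2 - 5v - 14 = (v + 2)(v^2 + v - 7).
Apply the quadratic formula to v^2 + v - 7 = 0: v = (-1 +/- sqrt(29))/2, i.e. v ~= 2.1926 or v ~= -3.1926.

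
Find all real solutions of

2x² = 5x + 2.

x = -0.3508 or x = 2.8508

Rearrange to standard form: 2x² - 5x - 2 = 0.
Discriminant: (-5)² − 4·2·(-2) = 41.
Quadratic formula: x = (5 ± √41) / 4.
So x = 5/4 + √(41)/4 ≈ 2.8508 or x = 5/4 - √(41)/4 ≈ -0.3508.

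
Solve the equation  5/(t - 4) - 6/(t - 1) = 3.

t = -0.4555 or t = 5.1222

Multiply both sides by (t - 4)(t - 1):
5(t - 1) - 6(t - 4) = 3(t - 4)(t - 1).
Expand and collect terms: 3t² - 14t - 7 = 0.
By the quadratic formula, t = (14 ± √280) / 6, so t ≈ 5.1222 or t ≈ -0.4555.
Neither value makes a denominator zero (t ≠ 4, t ≠ 1), so both are valid.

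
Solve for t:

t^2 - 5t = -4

t = 1 or t = 4

Bring every term to one side: t^2 - 5t + 4 = 0.
Factor: (t - 4)(t - 1) = 0.
So t = 4 or t = 1.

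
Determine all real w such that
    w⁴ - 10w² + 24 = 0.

Let u = w². The equation becomes u² - 10u + 24 = 0.
Factor: (u - 4)(u - 6) = 0, so u = 4 or u = 6.
w² = 4 gives w = ±2.
w² = 6 gives w = ±√(6) ≈ ±2.4495.

w = -2.4495 or w = -2 or w = 2 or w = 2.4495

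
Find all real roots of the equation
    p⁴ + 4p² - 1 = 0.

p = -0.4859 or p = 0.4859

Let u = p². The equation becomes u² + 4u - 1 = 0.
By the quadratic formula, u = -2 + √(5) or u = -√(5) - 2.
p² = -2 + √(5) gives p = ±√(-2 + √(5)) ≈ ±0.4859.
p² = -√(5) - 2 < 0 has no real solution.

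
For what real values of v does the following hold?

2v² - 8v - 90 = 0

Factor: 2(v + 5)(v - 9) = 0.
So v = -5 or v = 9.

v = -5 or v = 9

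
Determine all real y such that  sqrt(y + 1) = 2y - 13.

y = 8

Square both sides: y + 1 = (2y - 13)^2.
Expand and rearrange: 4y^2 - 53y + 168 = 0.
Solving gives y = 8 or y = 5.25.
Check each candidate in the original equation:
  y = 8: sqrt(9) = 3, while 2y - 13 = 3 — valid.
  y = 5.25: sqrt(6.25) = 2.5, while 2y - 13 = -2.5 — extraneous.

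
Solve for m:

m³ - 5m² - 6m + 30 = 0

m = -2.4495 or m = 2.4495 or m = 5

Possible rational roots are divisors of 30. Testing m = 5 gives 0, so (m - 5) is a factor.
Divide: m³ - 5m² - 6m + 30 = (m - 5)(m² - 6).
Apply the quadratic formula to m² - 6 = 0: m = (0 ± √24)/2, i.e. m ≈ 2.4495 or m ≈ -2.4495.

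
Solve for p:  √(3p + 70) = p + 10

p = -2

Square both sides: 3p + 70 = (p + 10)².
Expand and rearrange: p² + 17p + 30 = 0.
Solving gives p = -2 or p = -15.
Check each candidate in the original equation:
  p = -2: √(64) = 8, while p + 10 = 8 — valid.
  p = -15: √(25) = 5, while p + 10 = -5 — extraneous.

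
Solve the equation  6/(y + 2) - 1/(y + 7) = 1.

Multiply both sides by (y + 2)(y + 7):
6(y + 7) - (y + 2) = (y + 2)(y + 7).
Expand and collect terms: y² + 4y - 26 = 0.
By the quadratic formula, y = (-4 ± √120) / 2, so y ≈ 3.4772 or y ≈ -7.4772.
Neither value makes a denominator zero (y ≠ -2, y ≠ -7), so both are valid.

y = -7.4772 or y = 3.4772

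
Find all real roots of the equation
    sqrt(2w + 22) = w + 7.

w = -3

Square both sides: 2w + 22 = (w + 7)^2.
Expand and rearrange: w^2 + 12w + 27 = 0.
Solving gives w = -3 or w = -9.
Check each candidate in the original equation:
  w = -3: sqrt(16) = 4, while w + 7 = 4 — valid.
  w = -9: sqrt(4) = 2, while w + 7 = -2 — extraneous.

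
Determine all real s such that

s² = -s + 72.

s = -9 or s = 8

Bring every term to one side: s² + s - 72 = 0.
Factor: (s + 9)(s - 8) = 0.
So s = -9 or s = 8.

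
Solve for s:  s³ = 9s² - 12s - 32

Rearrange: s³ - 9s² + 12s + 32 = 0.
Possible rational roots are divisors of 32. Testing s = 4 gives 0, so (s - 4) is a factor.
Divide: s³ - 9s² + 12s + 32 = (s - 4)(s² - 5s - 8).
Apply the quadratic formula to s² - 5s - 8 = 0: s = (5 ± √57)/2, i.e. s ≈ 6.2749 or s ≈ -1.2749.

s = -1.2749 or s = 4 or s = 6.2749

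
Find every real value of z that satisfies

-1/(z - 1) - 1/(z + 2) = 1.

z = -3.3028 or z = 0.3028

Multiply both sides by (z - 1)(z + 2):
-(z + 2) - (z - 1) = (z - 1)(z + 2).
Expand and collect terms: z² + 3z - 1 = 0.
By the quadratic formula, z = (-3 ± √13) / 2, so z ≈ 0.3028 or z ≈ -3.3028.
Neither value makes a denominator zero (z ≠ 1, z ≠ -2), so both are valid.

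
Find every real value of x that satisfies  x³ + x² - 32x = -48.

x = -6.772 or x = 1.772 or x = 4

Rearrange: x³ + x² - 32x + 48 = 0.
Possible rational roots are divisors of 48. Testing x = 4 gives 0, so (x - 4) is a factor.
Divide: x³ + x² - 32x + 48 = (x - 4)(x² + 5x - 12).
Apply the quadratic formula to x² + 5x - 12 = 0: x = (-5 ± √73)/2, i.e. x ≈ 1.772 or x ≈ -6.772.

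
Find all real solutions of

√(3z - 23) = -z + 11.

z = 9

Square both sides: 3z - 23 = (-z + 11)².
Expand and rearrange: z² - 25z + 144 = 0.
Solving gives z = 16 or z = 9.
Check each candidate in the original equation:
  z = 16: √(25) = 5, while -z + 11 = -5 — extraneous.
  z = 9: √(4) = 2, while -z + 11 = 2 — valid.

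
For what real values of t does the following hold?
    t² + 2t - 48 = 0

Factor: (t + 8)(t - 6) = 0.
So t = -8 or t = 6.

t = -8 or t = 6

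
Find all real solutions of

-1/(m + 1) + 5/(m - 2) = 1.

Multiply both sides by (m + 1)(m - 2):
-(m - 2) + 5(m + 1) = (m + 1)(m - 2).
Expand and collect terms: m² - 5m - 9 = 0.
By the quadratic formula, m = (5 ± √61) / 2, so m ≈ 6.4051 or m ≈ -1.4051.
Neither value makes a denominator zero (m ≠ -1, m ≠ 2), so both are valid.

m = -1.4051 or m = 6.4051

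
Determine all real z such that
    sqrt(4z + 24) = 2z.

Square both sides: 4z + 24 = (2z)^2.
Expand and rearrange: 4z^2 - 4z - 24 = 0.
Solving gives z = 3 or z = -2.
Check each candidate in the original equation:
  z = 3: sqrt(36) = 6, while 2z = 6 — valid.
  z = -2: sqrt(16) = 4, while 2z = -4 — extraneous.

z = 3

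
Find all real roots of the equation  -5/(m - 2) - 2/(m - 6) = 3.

m = 0.1202 or m = 5.5465

Multiply both sides by (m - 2)(m - 6):
-5(m - 6) - 2(m - 2) = 3(m - 2)(m - 6).
Expand and collect terms: 3m² - 17m + 2 = 0.
By the quadratic formula, m = (17 ± √265) / 6, so m ≈ 5.5465 or m ≈ 0.1202.
Neither value makes a denominator zero (m ≠ 2, m ≠ 6), so both are valid.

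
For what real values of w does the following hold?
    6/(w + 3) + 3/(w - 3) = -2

w = -6.5584 or w = 2.0584

Multiply both sides by (w + 3)(w - 3):
6(w - 3) + 3(w + 3) = -2(w + 3)(w - 3).
Expand and collect terms: -2w² - 9w + 27 = 0.
By the quadratic formula, w = (9 ± √297) / -4, so w ≈ -6.5584 or w ≈ 2.0584.
Neither value makes a denominator zero (w ≠ -3, w ≠ 3), so both are valid.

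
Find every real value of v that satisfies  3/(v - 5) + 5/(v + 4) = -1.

v = -10.2268 or v = 3.2268

Multiply both sides by (v - 5)(v + 4):
3(v + 4) + 5(v - 5) = -(v - 5)(v + 4).
Expand and collect terms: -v² - 7v + 33 = 0.
By the quadratic formula, v = (7 ± √181) / -2, so v ≈ -10.2268 or v ≈ 3.2268.
Neither value makes a denominator zero (v ≠ 5, v ≠ -4), so both are valid.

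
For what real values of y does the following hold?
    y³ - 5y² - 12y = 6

Rearrange: y³ - 5y² - 12y - 6 = 0.
Possible rational roots are divisors of -6. Testing y = -1 gives 0, so (y + 1) is a factor.
Divide: y³ - 5y² - 12y - 6 = (y + 1)(y² - 6y - 6).
Apply the quadratic formula to y² - 6y - 6 = 0: y = (6 ± √60)/2, i.e. y ≈ 6.873 or y ≈ -0.873.

y = -1 or y = -0.873 or y = 6.873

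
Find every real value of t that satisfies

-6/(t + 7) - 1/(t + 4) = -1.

Multiply both sides by (t + 7)(t + 4):
-6(t + 4) - (t + 7) = -(t + 7)(t + 4).
Expand and collect terms: -t² - 4t + 3 = 0.
By the quadratic formula, t = (4 ± √28) / -2, so t ≈ -4.6458 or t ≈ 0.6458.
Neither value makes a denominator zero (t ≠ -7, t ≠ -4), so both are valid.

t = -4.6458 or t = 0.6458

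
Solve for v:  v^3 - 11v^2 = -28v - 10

Rearrange: v^3 - 11v^2 + 28v + 10 = 0.
Possible rational roots are divisors of 10. Testing v = 5 gives 0, so (v - 5) is a factor.
Divide: v^3 - 11v^2 + 28v + 10 = (v - 5)(v^2 - 6v - 2).
Apply the quadratic formula to v^2 - 6v - 2 = 0: v = (6 +/- sqrt(44))/2, i.e. v ~= 6.3166 or v ~= -0.3166.

v = -0.3166 or v = 5 or v = 6.3166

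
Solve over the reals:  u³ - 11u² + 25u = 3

Rearrange: u³ - 11u² + 25u - 3 = 0.
Possible rational roots are divisors of -3. Testing u = 3 gives 0, so (u - 3) is a factor.
Divide: u³ - 11u² + 25u - 3 = (u - 3)(u² - 8u + 1).
Apply the quadratic formula to u² - 8u + 1 = 0: u = (8 ± √60)/2, i.e. u ≈ 7.873 or u ≈ 0.127.

u = 0.127 or u = 3 or u = 7.873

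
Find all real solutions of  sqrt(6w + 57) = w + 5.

Square both sides: 6w + 57 = (w + 5)^2.
Expand and rearrange: w^2 + 4w - 32 = 0.
Solving gives w = 4 or w = -8.
Check each candidate in the original equation:
  w = 4: sqrt(81) = 9, while w + 5 = 9 — valid.
  w = -8: sqrt(9) = 3, while w + 5 = -3 — extraneous.

w = 4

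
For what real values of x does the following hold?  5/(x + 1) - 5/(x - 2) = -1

x = -3.6533 or x = 4.6533

Multiply both sides by (x + 1)(x - 2):
5(x - 2) - 5(x + 1) = -(x + 1)(x - 2).
Expand and collect terms: -x² + x + 17 = 0.
By the quadratic formula, x = (-1 ± √69) / -2, so x ≈ -3.6533 or x ≈ 4.6533.
Neither value makes a denominator zero (x ≠ -1, x ≠ 2), so both are valid.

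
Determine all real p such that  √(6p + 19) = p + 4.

p = -3 or p = 1

Square both sides: 6p + 19 = (p + 4)².
Expand and rearrange: p² + 2p - 3 = 0.
Solving gives p = 1 or p = -3.
Check each candidate in the original equation:
  p = 1: √(25) = 5, while p + 4 = 5 — valid.
  p = -3: √(1) = 1, while p + 4 = 1 — valid.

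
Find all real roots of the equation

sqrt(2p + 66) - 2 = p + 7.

Isolate the radical: sqrt(2p + 66) = p + 9.
Square both sides: 2p + 66 = (p + 9)^2.
Expand and rearrange: p^2 + 16p + 15 = 0.
Solving gives p = -1 or p = -15.
Check each candidate in the original equation:
  p = -1: sqrt(64) = 8, while p + 9 = 8 — valid.
  p = -15: sqrt(36) = 6, while p + 9 = -6 — extraneous.

p = -1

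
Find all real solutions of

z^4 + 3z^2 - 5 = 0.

z = -1.0921 or z = 1.0921

Let u = z^2. The equation becomes u^2 + 3u - 5 = 0.
By the quadratic formula, u = -3/2 + sqrt(29)/2 or u = -sqrt(29)/2 - 3/2.
z^2 = -3/2 + sqrt(29)/2 gives z = +/-sqrt(-3/2 + sqrt(29)/2) ~= +/-1.0921.
z^2 = -sqrt(29)/2 - 3/2 < 0 has no real solution.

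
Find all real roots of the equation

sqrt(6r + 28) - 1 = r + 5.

Isolate the radical: sqrt(6r + 28) = r + 6.
Square both sides: 6r + 28 = (r + 6)^2.
Expand and rearrange: r^2 + 6r + 8 = 0.
Solving gives r = -2 or r = -4.
Check each candidate in the original equation:
  r = -2: sqrt(16) = 4, while r + 6 = 4 — valid.
  r = -4: sqrt(4) = 2, while r + 6 = 2 — valid.

r = -4 or r = -2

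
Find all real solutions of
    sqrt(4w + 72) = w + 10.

Square both sides: 4w + 72 = (w + 10)^2.
Expand and rearrange: w^2 + 16w + 28 = 0.
Solving gives w = -2 or w = -14.
Check each candidate in the original equation:
  w = -2: sqrt(64) = 8, while w + 10 = 8 — valid.
  w = -14: sqrt(16) = 4, while w + 10 = -4 — extraneous.

w = -2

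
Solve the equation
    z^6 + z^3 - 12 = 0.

Let u = z^3. The equation becomes u^2 + u - 12 = 0.
Factor: (u - 3)(u + 4) = 0, so u = 3 or u = -4.
z^3 = 3 gives z = (3)^(1/3) ~= 1.4422.
z^3 = -4 gives z = -(4)^(1/3) ~= -1.5874.

z = -1.5874 or z = 1.4422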